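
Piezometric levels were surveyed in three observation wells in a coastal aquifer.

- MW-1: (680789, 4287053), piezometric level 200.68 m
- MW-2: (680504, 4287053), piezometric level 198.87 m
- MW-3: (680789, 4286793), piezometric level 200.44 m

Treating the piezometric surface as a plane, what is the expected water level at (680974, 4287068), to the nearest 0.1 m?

201.9 m

∂h/∂x = (198.87 − 200.68) / (680504 − 680789) = +0.006351
∂h/∂y = (200.44 − 200.68) / (4286793 − 4287053) = +0.0009231
h(680974, 4287068) = 200.68 + (+0.006351)·(185) + (+0.0009231)·(15) = 200.68 +1.175 +0.014 = 201.869 m.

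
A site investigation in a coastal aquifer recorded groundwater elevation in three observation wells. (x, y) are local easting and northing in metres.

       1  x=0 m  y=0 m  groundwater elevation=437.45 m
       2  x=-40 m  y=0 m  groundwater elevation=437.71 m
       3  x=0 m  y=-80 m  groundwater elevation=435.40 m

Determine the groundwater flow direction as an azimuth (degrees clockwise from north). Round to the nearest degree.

∂h/∂x = (437.71 − 437.45) / (-40 − 0) = -0.006500
∂h/∂y = (435.40 − 437.45) / (-80 − 0) = +0.02563
Flow direction (−∇h) has components (+0.006500 E, -0.02563 N).
Azimuth = atan2(E, N) = atan2(+0.006500, -0.02563) = 165.8° ≈ 166°.

166°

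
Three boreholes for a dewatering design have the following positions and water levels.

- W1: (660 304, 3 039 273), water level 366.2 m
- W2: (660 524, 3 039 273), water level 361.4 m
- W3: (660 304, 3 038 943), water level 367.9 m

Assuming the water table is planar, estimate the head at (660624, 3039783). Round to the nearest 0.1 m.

356.6 m

∂h/∂x = (361.4 − 366.2) / (660524 − 660304) = -0.02182
∂h/∂y = (367.9 − 366.2) / (3038943 − 3039273) = -0.005152
h(660624, 3039783) = 366.2 + (-0.02182)·(320) + (-0.005152)·(510) = 366.2 -6.982 -2.627 = 356.591 m.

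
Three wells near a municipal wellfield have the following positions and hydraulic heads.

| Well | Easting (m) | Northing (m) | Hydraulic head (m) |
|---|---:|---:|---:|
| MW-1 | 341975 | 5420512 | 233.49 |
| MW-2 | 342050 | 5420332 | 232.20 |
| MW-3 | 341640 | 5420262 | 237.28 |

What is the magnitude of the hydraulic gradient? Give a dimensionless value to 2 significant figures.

0.013

With h = a·x + b·y + c and MW-1 as origin, the differences give:
  75·a + (-180)·b = -1.29
  (-335)·a + (-250)·b = +3.79
Eliminate b (×(-250) and ×(-180), subtract): -79050·a = 1004.700 → a = ∂h/∂x = -0.01271
Back-substitute: b = ∂h/∂y = +0.001871.
|∇h| = √(-0.01271² + 0.001871²) = 0.01285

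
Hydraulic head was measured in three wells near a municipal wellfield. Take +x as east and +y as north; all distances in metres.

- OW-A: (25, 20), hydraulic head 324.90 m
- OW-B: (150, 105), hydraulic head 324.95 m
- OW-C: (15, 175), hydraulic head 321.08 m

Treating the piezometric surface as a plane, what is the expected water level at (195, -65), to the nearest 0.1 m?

329.7 m

With h = a·x + b·y + c and OW-A as origin, the differences give:
  125·a + 85·b = +0.05
  (-10)·a + 155·b = -3.82
Eliminate b (×155 and ×85, subtract): 20225·a = 332.450 → a = ∂h/∂x = +0.01644
Back-substitute: b = ∂h/∂y = -0.02358.
h(195, -65) = 324.90 + (+0.01644)·(170) + (-0.02358)·(-85) = 324.90 +2.794 +2.005 = 329.699 m.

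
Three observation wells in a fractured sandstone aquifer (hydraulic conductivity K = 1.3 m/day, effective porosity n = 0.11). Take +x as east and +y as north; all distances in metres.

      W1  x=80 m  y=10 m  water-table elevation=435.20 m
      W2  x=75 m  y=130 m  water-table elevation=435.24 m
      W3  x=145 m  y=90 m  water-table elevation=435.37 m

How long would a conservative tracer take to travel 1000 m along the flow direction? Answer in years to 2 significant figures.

110 years

With h = a·x + b·y + c and W1 as origin, the differences give:
  (-5)·a + 120·b = +0.04
  65·a + 80·b = +0.17
Eliminate b (×80 and ×120, subtract): -8200·a = -17.200 → a = ∂h/∂x = +0.002098
Back-substitute: b = ∂h/∂y = +0.0004207.
|∇h| = √(0.002098² + 0.0004207²) = 0.00214
Seepage velocity v = K·i/n = 1.3 × 0.00214 / 0.11 = 0.02529 m/day.
t = 1000 / 0.02529 = 3.954e+04 days = 108 years.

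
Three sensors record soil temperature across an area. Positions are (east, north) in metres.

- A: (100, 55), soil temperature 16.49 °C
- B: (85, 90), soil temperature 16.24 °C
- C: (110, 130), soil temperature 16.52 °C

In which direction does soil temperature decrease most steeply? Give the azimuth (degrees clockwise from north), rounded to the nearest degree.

276°

With T = a·x + b·y + c and A as origin, the differences give:
  (-15)·a + 35·b = -0.25
  10·a + 75·b = +0.03
Eliminate b (×75 and ×35, subtract): -1475·a = -19.800 → a = ∂T/∂x = +0.01342
Back-substitute: b = ∂T/∂y = -0.001390.
Steepest decrease is along −∇f: components (-0.01342 E, +0.001390 N).
Azimuth = atan2(-0.01342, +0.001390) = 275.9° ≈ 276°.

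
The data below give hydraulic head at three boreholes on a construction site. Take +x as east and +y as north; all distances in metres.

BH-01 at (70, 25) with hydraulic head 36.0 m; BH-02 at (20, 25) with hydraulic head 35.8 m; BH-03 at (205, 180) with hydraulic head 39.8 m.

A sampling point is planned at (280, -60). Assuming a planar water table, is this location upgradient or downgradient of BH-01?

With h = a·x + b·y + c and BH-01 as origin, the differences give:
  (-50)·a + 0·b = -0.2
  135·a + 155·b = +3.8
Eliminate b (×155 and ×0, subtract): -7750·a = -31.00 → a = ∂h/∂x = +0.004000
Back-substitute: b = ∂h/∂y = +0.02103.
Head at (280, -60) = 36.0 + (+0.004000)·(210) + (+0.02103)·(-85) = 35.05 m.
That is lower than the 36.0 m at BH-01, so the point is downgradient.

downgradient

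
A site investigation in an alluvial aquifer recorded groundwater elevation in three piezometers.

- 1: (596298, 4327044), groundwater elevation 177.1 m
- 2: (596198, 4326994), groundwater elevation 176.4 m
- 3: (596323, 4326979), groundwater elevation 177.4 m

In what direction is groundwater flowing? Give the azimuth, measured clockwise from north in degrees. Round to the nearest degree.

282°

With h = a·x + b·y + c and 1 as origin, the differences give:
  (-100)·a + (-50)·b = -0.7
  25·a + (-65)·b = +0.3
Eliminate b (×(-65) and ×(-50), subtract): 7750·a = 60.50 → a = ∂h/∂x = +0.007806
Back-substitute: b = ∂h/∂y = -0.001613.
Flow direction (−∇h) has components (-0.007806 E, +0.001613 N).
Azimuth = atan2(E, N) = atan2(-0.007806, +0.001613) = 281.7° ≈ 282°.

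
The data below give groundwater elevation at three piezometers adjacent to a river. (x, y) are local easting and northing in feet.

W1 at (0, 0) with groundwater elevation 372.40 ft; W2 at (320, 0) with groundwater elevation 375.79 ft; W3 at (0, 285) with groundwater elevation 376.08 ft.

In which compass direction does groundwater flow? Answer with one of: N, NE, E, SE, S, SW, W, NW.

∂h/∂x = (375.79 − 372.40) / (320 − 0) = +0.01059
∂h/∂y = (376.08 − 372.40) / (285 − 0) = +0.01291
Flow = −∇h = (-0.01059 east, -0.01291 north), which points southwest.

SW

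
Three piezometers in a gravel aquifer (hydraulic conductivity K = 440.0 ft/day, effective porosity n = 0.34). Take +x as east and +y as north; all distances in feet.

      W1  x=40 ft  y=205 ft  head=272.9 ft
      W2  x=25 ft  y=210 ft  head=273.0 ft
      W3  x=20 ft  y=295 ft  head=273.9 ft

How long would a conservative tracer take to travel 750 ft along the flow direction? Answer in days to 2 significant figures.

With h = a·x + b·y + c and W1 as origin, the differences give:
  (-15)·a + 5·b = +0.1
  (-20)·a + 90·b = +1.0
Eliminate b (×90 and ×5, subtract): -1250·a = 4.00 → a = ∂h/∂x = -0.003200
Back-substitute: b = ∂h/∂y = +0.01040.
|∇h| = √(-0.003200² + 0.01040²) = 0.01088
Seepage velocity v = K·i/n = 440.0 × 0.01088 / 0.34 = 14.08 ft/day.
t = 750 / 14.08 = 53.27 days.

53 days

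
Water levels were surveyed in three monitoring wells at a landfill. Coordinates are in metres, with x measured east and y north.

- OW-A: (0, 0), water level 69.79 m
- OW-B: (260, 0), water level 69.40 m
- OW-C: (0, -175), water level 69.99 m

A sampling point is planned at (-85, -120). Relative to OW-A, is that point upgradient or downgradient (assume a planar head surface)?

upgradient

∂h/∂x = (69.40 − 69.79) / (260 − 0) = -0.001500
∂h/∂y = (69.99 − 69.79) / (-175 − 0) = -0.001143
Head at (-85, -120) = 69.79 + (-0.001500)·(-85) + (-0.001143)·(-120) = 70.05 m.
That is higher than the 69.79 m at OW-A, so the point is upgradient.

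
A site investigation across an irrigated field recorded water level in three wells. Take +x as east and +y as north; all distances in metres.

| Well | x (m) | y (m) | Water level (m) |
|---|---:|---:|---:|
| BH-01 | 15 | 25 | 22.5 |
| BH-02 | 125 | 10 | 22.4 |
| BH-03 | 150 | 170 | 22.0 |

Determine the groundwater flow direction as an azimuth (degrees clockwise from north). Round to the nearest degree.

Three-point gradient (reference BH-01): Δ to BH-02 = (110, -15, -0.1), Δ to BH-03 = (135, 145, -0.5).
∂h/∂x = -0.001224, ∂h/∂y = -0.002309 (det = 17975).
Flow direction (−∇h) has components (+0.001224 E, +0.002309 N).
Azimuth = atan2(E, N) = atan2(+0.001224, +0.002309) = 27.9° ≈ 028°.

028°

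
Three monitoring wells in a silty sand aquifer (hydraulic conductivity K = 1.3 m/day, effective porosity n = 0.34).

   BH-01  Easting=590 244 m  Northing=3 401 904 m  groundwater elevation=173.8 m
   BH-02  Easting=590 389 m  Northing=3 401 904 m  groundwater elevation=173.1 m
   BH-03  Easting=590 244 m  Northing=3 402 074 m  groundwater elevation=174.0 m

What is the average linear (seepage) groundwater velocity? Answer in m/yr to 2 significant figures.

∂h/∂x = (173.1 − 173.8) / (590389 − 590244) = -0.004828
∂h/∂y = (174.0 − 173.8) / (3402074 − 3401904) = +0.001176
|∇h| = √(-0.004828² + 0.001176²) = 0.004969
Seepage velocity v = K·i/n = 1.3 × 0.004969 / 0.34 = 0.019 m/day = 6.94 m/yr.

6.9 m/yr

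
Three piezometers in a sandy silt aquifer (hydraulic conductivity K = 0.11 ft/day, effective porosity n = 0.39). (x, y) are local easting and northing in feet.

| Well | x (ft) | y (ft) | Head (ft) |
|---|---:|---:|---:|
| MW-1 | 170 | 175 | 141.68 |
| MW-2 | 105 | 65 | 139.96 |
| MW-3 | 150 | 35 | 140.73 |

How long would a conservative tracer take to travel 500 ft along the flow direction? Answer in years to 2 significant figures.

240 years

Taking MW-1 as reference: MW-2−MW-1 = (-65, -110, -1.72); MW-3−MW-1 = (-20, -140, -0.95).
Solve a·Δx + b·Δy = Δh: det = (-65)·(-140) − (-20)·(-110) = 6900.
∂h/∂x = [(-1.72)·(-140) − (-0.95)·(-110)] / 6900 = +0.01975
∂h/∂y = [(-65)·(-0.95) − (-20)·(-1.72)] / 6900 = +0.003964
|∇h| = √(0.01975² + 0.003964²) = 0.02014
Seepage velocity v = K·i/n = 0.11 × 0.02014 / 0.39 = 0.005681 ft/day.
t = 500 / 0.005681 = 8.801e+04 days = 241 years.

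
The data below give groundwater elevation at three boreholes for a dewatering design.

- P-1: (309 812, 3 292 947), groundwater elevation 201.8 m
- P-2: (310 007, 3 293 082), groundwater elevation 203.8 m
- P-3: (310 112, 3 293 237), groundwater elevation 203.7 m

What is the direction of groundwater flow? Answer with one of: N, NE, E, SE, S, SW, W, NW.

NW

Taking P-1 as reference: P-2−P-1 = (195, 135, +2.0); P-3−P-1 = (300, 290, +1.9).
Determinant of the coordinate differences = 195·290 − 300·135 = 16050.
∂h/∂x = [(+2.0)·290 − (+1.9)·135] / 16050 = +0.02016
∂h/∂y = [195·(+1.9) − 300·(+2.0)] / 16050 = -0.01430
Flow = −∇h = (-0.02016 east, +0.01430 north), which points northwest.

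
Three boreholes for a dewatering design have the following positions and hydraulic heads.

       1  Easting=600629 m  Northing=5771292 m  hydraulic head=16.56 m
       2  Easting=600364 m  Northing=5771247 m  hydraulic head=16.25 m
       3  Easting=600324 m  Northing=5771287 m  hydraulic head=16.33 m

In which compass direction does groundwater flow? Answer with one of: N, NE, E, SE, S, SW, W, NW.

Taking 1 as reference: 2−1 = (-265, -45, -0.31); 3−1 = (-305, -5, -0.23).
Determinant of the coordinate differences = (-265)·(-5) − (-305)·(-45) = -12400.
∂h/∂x = [(-0.31)·(-5) − (-0.23)·(-45)] / -12400 = +0.0007097
∂h/∂y = [(-265)·(-0.23) − (-305)·(-0.31)] / -12400 = +0.002710
Flow = −∇h = (-0.0007097 east, -0.002710 north), which points south.

S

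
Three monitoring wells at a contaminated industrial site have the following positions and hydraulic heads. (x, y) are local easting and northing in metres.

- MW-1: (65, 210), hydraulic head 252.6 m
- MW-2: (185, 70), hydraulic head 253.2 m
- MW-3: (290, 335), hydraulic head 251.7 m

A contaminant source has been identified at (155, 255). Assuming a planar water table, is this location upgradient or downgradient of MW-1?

downgradient

Differences from MW-1: to MW-2 (Δx, Δy, Δh) = (120, -140, +0.6); to MW-3 = (225, 125, -0.9).
Solve a·Δx + b·Δy = Δh: det = 120·125 − 225·(-140) = 46500.
∂h/∂x = [(+0.6)·125 − (-0.9)·(-140)] / 46500 = -0.001097
∂h/∂y = [120·(-0.9) − 225·(+0.6)] / 46500 = -0.005226
Head at (155, 255) = 252.6 + (-0.001097)·(90) + (-0.005226)·(45) = 252.27 m.
That is lower than the 252.6 m at MW-1, so the point is downgradient.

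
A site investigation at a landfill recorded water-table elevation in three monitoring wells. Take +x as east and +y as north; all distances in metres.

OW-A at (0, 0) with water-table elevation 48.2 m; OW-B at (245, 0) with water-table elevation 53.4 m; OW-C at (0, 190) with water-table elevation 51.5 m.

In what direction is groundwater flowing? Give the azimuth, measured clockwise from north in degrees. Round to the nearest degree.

231°

∂h/∂x = (53.4 − 48.2) / (245 − 0) = +0.02122
∂h/∂y = (51.5 − 48.2) / (190 − 0) = +0.01737
Flow direction (−∇h) has components (-0.02122 E, -0.01737 N).
Azimuth = atan2(E, N) = atan2(-0.02122, -0.01737) = 230.7° ≈ 231°.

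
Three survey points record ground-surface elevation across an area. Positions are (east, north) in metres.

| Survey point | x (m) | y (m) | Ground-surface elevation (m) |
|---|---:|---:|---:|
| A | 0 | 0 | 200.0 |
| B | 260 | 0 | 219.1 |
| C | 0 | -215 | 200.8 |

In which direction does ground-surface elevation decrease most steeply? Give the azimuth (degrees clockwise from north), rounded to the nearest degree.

273°

∂z/∂x = (219.1 − 200.0) / (260 − 0) = +0.07346
∂z/∂y = (200.8 − 200.0) / (-215 − 0) = -0.003721
Steepest decrease is along −∇f: components (-0.07346 E, +0.003721 N).
Azimuth = atan2(-0.07346, +0.003721) = 272.9° ≈ 273°.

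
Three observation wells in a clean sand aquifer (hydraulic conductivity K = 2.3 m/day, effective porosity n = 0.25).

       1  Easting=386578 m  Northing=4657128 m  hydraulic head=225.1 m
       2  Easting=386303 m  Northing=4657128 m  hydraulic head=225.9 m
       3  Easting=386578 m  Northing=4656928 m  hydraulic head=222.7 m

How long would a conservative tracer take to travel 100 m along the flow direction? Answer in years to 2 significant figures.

2.4 years

∂h/∂x = (225.9 − 225.1) / (386303 − 386578) = -0.002909
∂h/∂y = (222.7 − 225.1) / (4656928 − 4657128) = +0.01200
|∇h| = √(-0.002909² + 0.01200²) = 0.01235
Seepage velocity v = K·i/n = 2.3 × 0.01235 / 0.25 = 0.1136 m/day.
t = 100 / 0.1136 = 880.3 days = 2.41 years.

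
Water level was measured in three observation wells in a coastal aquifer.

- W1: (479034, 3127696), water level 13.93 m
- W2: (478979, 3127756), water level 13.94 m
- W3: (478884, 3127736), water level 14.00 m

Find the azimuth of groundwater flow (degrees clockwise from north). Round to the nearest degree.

Taking W1 as reference: W2−W1 = (-55, 60, +0.01); W3−W1 = (-150, 40, +0.07).
Solve a·Δx + b·Δy = Δh: det = (-55)·40 − (-150)·60 = 6800.
∂h/∂x = [(+0.01)·40 − (+0.07)·60] / 6800 = -0.0005588
∂h/∂y = [(-55)·(+0.07) − (-150)·(+0.01)] / 6800 = -0.0003456
Flow direction (−∇h) has components (+0.0005588 E, +0.0003456 N).
Azimuth = atan2(E, N) = atan2(+0.0005588, +0.0003456) = 58.3° ≈ 058°.

058°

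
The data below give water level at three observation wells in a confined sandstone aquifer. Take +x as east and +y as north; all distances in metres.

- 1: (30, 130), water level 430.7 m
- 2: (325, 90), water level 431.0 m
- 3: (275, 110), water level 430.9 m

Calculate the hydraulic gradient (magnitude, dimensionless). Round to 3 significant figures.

0.00375

With h = a·x + b·y + c and 1 as origin, the differences give:
  295·a + (-40)·b = +0.3
  245·a + (-20)·b = +0.2
Eliminate b (×(-20) and ×(-40), subtract): 3900·a = 2.00 → a = ∂h/∂x = +0.0005128
Back-substitute: b = ∂h/∂y = -0.003718.
|∇h| = √(0.0005128² + -0.003718²) = 0.003753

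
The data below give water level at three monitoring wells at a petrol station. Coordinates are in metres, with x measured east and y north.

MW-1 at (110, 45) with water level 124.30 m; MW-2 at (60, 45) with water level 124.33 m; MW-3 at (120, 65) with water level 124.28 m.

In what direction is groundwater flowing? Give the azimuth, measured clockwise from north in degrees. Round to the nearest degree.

Differences from MW-1: to MW-2 (Δx, Δy, Δh) = (-50, 0, +0.03); to MW-3 = (10, 20, -0.02).
Determinant of the coordinate differences = (-50)·20 − 10·0 = -1000.
∂h/∂x = [(+0.03)·20 − (-0.02)·0] / -1000 = -0.0006000
∂h/∂y = [(-50)·(-0.02) − 10·(+0.03)] / -1000 = -0.0007000
Flow direction (−∇h) has components (+0.0006000 E, +0.0007000 N).
Azimuth = atan2(E, N) = atan2(+0.0006000, +0.0007000) = 40.6° ≈ 041°.

041°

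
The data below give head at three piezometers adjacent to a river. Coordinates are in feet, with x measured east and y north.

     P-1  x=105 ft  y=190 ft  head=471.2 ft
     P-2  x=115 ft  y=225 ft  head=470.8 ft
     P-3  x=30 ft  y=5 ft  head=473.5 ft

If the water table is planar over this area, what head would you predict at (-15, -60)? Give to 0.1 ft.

474.5 ft

Differences from P-1: to P-2 (Δx, Δy, Δh) = (10, 35, -0.4); to P-3 = (-75, -185, +2.3).
Determinant of the coordinate differences = 10·(-185) − (-75)·35 = 775.
∂h/∂x = [(-0.4)·(-185) − (+2.3)·35] / 775 = -0.008387
∂h/∂y = [10·(+2.3) − (-75)·(-0.4)] / 775 = -0.009032
h(-15, -60) = 471.2 + (-0.008387)·(-120) + (-0.009032)·(-250) = 471.2 +1.006 +2.258 = 474.465 ft.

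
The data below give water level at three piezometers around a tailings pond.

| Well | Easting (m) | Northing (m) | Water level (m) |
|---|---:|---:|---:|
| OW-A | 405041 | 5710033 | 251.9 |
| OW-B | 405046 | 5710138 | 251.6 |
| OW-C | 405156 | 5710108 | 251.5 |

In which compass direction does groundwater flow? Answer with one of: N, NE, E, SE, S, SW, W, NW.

With h = a·x + b·y + c and OW-A as origin, the differences give:
  5·a + 105·b = -0.3
  115·a + 75·b = -0.4
Eliminate b (×75 and ×105, subtract): -11700·a = 19.50 → a = ∂h/∂x = -0.001667
Back-substitute: b = ∂h/∂y = -0.002778.
Flow = −∇h = (+0.001667 east, +0.002778 north), which points northeast.

NE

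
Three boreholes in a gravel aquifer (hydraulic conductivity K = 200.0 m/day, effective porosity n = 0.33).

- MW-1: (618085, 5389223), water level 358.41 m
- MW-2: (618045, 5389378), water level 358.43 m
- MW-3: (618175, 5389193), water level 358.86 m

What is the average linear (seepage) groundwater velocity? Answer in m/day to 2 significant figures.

3.5 m/day

With h = a·x + b·y + c and MW-1 as origin, the differences give:
  (-40)·a + 155·b = +0.02
  90·a + (-30)·b = +0.45
Eliminate b (×(-30) and ×155, subtract): -12750·a = -70.350 → a = ∂h/∂x = +0.005518
Back-substitute: b = ∂h/∂y = +0.001553.
|∇h| = √(0.005518² + 0.001553²) = 0.005732
Seepage velocity v = K·i/n = 200.0 × 0.005732 / 0.33 = 3.474 m/day.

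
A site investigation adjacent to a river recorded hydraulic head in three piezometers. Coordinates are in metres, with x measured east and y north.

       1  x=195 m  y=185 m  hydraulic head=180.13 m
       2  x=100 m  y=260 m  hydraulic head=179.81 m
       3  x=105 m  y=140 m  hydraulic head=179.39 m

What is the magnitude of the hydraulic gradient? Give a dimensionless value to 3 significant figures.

0.00737

Taking 1 as reference: 2−1 = (-95, 75, -0.32); 3−1 = (-90, -45, -0.74).
Determinant of the coordinate differences = (-95)·(-45) − (-90)·75 = 11025.
∂h/∂x = [(-0.32)·(-45) − (-0.74)·75] / 11025 = +0.006340
∂h/∂y = [(-95)·(-0.74) − (-90)·(-0.32)] / 11025 = +0.003764
|∇h| = √(0.006340² + 0.003764²) = 0.007373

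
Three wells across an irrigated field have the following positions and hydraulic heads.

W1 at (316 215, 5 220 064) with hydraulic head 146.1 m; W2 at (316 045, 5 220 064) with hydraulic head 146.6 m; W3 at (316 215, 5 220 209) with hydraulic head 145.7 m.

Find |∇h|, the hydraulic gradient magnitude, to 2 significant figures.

∂h/∂x = (146.6 − 146.1) / (316045 − 316215) = -0.002941
∂h/∂y = (145.7 − 146.1) / (5220209 − 5220064) = -0.002759
|∇h| = √(-0.002941² + -0.002759²) = 0.004033

0.0040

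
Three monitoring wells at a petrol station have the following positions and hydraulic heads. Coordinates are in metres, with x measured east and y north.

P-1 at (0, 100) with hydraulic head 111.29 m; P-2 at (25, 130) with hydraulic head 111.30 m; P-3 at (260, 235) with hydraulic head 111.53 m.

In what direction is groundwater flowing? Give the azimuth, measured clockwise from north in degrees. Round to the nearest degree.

Three-point gradient (reference P-1): Δ to P-2 = (25, 30, +0.01), Δ to P-3 = (260, 135, +0.24).
∂h/∂x = +0.001322, ∂h/∂y = -0.0007684 (det = -4425).
Flow direction (−∇h) has components (-0.001322 E, +0.0007684 N).
Azimuth = atan2(E, N) = atan2(-0.001322, +0.0007684) = 300.2° ≈ 300°.

300°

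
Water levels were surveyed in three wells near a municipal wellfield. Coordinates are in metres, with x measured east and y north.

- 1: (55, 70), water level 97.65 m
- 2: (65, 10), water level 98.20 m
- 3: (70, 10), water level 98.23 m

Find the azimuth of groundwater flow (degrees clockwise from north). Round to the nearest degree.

Differences from 1: to 2 (Δx, Δy, Δh) = (10, -60, +0.55); to 3 = (15, -60, +0.58).
Determinant of the coordinate differences = 10·(-60) − 15·(-60) = 300.
∂h/∂x = [(+0.55)·(-60) − (+0.58)·(-60)] / 300 = +0.006000
∂h/∂y = [10·(+0.58) − 15·(+0.55)] / 300 = -0.008167
Flow direction (−∇h) has components (-0.006000 E, +0.008167 N).
Azimuth = atan2(E, N) = atan2(-0.006000, +0.008167) = 323.7° ≈ 324°.

324°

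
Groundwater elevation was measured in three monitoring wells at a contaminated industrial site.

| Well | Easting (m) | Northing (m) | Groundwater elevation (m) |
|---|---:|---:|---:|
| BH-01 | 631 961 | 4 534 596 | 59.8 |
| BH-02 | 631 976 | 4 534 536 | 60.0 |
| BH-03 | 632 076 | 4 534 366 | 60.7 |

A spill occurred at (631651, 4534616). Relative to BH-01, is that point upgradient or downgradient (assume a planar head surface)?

downgradient

Differences from BH-01: to BH-02 (Δx, Δy, Δh) = (15, -60, +0.2); to BH-03 = (115, -230, +0.9).
Determinant of the coordinate differences = 15·(-230) − 115·(-60) = 3450.
∂h/∂x = [(+0.2)·(-230) − (+0.9)·(-60)] / 3450 = +0.002319
∂h/∂y = [15·(+0.9) − 115·(+0.2)] / 3450 = -0.002754
Head at (631651, 4534616) = 59.8 + (+0.002319)·(-310) + (-0.002754)·(20) = 59.03 m.
That is lower than the 59.8 m at BH-01, so the point is downgradient.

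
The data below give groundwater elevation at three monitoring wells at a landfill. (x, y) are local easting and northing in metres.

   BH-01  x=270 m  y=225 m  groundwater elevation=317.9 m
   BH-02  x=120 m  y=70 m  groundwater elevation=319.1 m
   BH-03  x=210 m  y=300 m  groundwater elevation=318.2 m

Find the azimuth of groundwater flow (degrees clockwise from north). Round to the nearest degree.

Differences from BH-01: to BH-02 (Δx, Δy, Δh) = (-150, -155, +1.2); to BH-03 = (-60, 75, +0.3).
Determinant of the coordinate differences = (-150)·75 − (-60)·(-155) = -20550.
∂h/∂x = [(+1.2)·75 − (+0.3)·(-155)] / -20550 = -0.006642
∂h/∂y = [(-150)·(+0.3) − (-60)·(+1.2)] / -20550 = -0.001314
Flow direction (−∇h) has components (+0.006642 E, +0.001314 N).
Azimuth = atan2(E, N) = atan2(+0.006642, +0.001314) = 78.8° ≈ 079°.

079°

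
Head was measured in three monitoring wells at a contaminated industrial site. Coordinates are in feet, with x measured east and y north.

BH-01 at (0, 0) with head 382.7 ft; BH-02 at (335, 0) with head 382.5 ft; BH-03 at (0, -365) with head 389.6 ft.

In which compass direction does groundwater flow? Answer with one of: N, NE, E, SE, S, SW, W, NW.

N

∂h/∂x = (382.5 − 382.7) / (335 − 0) = -0.0005970
∂h/∂y = (389.6 − 382.7) / (-365 − 0) = -0.01890
Flow = −∇h = (+0.0005970 east, +0.01890 north), which points north.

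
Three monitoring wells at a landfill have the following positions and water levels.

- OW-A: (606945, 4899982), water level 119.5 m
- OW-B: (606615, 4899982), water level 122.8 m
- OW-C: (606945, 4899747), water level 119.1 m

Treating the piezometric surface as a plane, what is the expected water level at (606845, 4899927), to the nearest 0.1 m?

∂h/∂x = (122.8 − 119.5) / (606615 − 606945) = -0.010000
∂h/∂y = (119.1 − 119.5) / (4899747 − 4899982) = +0.001702
h(606845, 4899927) = 119.5 + (-0.010000)·(-100) + (+0.001702)·(-55) = 119.5 +1.000 -0.094 = 120.406 m.

120.4 m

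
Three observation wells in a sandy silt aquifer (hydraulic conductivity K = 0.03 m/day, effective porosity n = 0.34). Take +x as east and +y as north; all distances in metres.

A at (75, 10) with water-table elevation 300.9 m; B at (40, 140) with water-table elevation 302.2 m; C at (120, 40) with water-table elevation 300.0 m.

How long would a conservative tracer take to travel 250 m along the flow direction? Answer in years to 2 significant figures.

Differences from A: to B (Δx, Δy, Δh) = (-35, 130, +1.3); to C = (45, 30, -0.9).
Determinant of the coordinate differences = (-35)·30 − 45·130 = -6900.
∂h/∂x = [(+1.3)·30 − (-0.9)·130] / -6900 = -0.02261
∂h/∂y = [(-35)·(-0.9) − 45·(+1.3)] / -6900 = +0.003913
|∇h| = √(-0.02261² + 0.003913²) = 0.02295
Seepage velocity v = K·i/n = 0.03 × 0.02295 / 0.34 = 0.002025 m/day.
t = 250 / 0.002025 = 1.235e+05 days = 338 years.

340 years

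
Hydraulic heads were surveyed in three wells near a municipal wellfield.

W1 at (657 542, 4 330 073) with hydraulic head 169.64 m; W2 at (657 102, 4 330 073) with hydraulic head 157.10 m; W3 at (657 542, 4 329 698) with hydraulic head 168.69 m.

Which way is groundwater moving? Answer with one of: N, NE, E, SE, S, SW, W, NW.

∂h/∂x = (157.10 − 169.64) / (657102 − 657542) = +0.02850
∂h/∂y = (168.69 − 169.64) / (4329698 − 4330073) = +0.002533
Flow = −∇h = (-0.02850 east, -0.002533 north), which points west.

W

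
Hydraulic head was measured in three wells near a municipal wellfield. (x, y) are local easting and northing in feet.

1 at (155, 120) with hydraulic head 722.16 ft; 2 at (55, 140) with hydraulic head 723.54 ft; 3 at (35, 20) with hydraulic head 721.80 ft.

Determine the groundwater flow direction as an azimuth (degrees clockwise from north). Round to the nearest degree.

147°

With h = a·x + b·y + c and 1 as origin, the differences give:
  (-100)·a + 20·b = +1.38
  (-120)·a + (-100)·b = -0.36
Eliminate b (×(-100) and ×20, subtract): 12400·a = -130.800 → a = ∂h/∂x = -0.01055
Back-substitute: b = ∂h/∂y = +0.01626.
Flow direction (−∇h) has components (+0.01055 E, -0.01626 N).
Azimuth = atan2(E, N) = atan2(+0.01055, -0.01626) = 147.0° ≈ 147°.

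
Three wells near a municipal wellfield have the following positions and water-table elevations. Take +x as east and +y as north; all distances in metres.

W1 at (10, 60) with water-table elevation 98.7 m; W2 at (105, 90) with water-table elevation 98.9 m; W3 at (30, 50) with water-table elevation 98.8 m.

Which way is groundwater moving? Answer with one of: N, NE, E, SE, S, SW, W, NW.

NW

Differences from W1: to W2 (Δx, Δy, Δh) = (95, 30, +0.2); to W3 = (20, -10, +0.1).
Determinant of the coordinate differences = 95·(-10) − 20·30 = -1550.
∂h/∂x = [(+0.2)·(-10) − (+0.1)·30] / -1550 = +0.003226
∂h/∂y = [95·(+0.1) − 20·(+0.2)] / -1550 = -0.003548
Flow = −∇h = (-0.003226 east, +0.003548 north), which points northwest.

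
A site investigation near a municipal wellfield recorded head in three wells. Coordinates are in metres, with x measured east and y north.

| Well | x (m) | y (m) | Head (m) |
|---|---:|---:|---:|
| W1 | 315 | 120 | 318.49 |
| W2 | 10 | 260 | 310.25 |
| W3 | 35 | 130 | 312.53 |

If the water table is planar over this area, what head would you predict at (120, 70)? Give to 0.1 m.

315.1 m

Three-point gradient (reference W1): Δ to W2 = (-305, 140, -8.24), Δ to W3 = (-280, 10, -5.96).
∂h/∂x = +0.02080, ∂h/∂y = -0.01354 (det = 36150).
h(120, 70) = 318.49 + (+0.02080)·(-195) + (-0.01354)·(-50) = 318.49 -4.056 +0.677 = 315.110 m.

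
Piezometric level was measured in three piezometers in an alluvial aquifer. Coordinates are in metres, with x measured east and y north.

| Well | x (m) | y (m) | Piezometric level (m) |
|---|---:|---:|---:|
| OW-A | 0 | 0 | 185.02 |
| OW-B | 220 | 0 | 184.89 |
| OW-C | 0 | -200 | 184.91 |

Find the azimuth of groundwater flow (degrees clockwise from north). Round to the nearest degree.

133°

∂h/∂x = (184.89 − 185.02) / (220 − 0) = -0.0005909
∂h/∂y = (184.91 − 185.02) / (-200 − 0) = +0.0005500
Flow direction (−∇h) has components (+0.0005909 E, -0.0005500 N).
Azimuth = atan2(E, N) = atan2(+0.0005909, -0.0005500) = 132.9° ≈ 133°.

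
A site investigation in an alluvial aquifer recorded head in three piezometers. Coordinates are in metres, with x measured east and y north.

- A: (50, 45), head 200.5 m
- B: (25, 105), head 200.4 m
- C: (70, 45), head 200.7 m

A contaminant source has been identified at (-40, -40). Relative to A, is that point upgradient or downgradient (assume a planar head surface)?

With h = a·x + b·y + c and A as origin, the differences give:
  (-25)·a + 60·b = -0.1
  20·a + 0·b = +0.2
Eliminate b (×0 and ×60, subtract): -1200·a = -12.00 → a = ∂h/∂x = +0.010000
Back-substitute: b = ∂h/∂y = +0.002500.
Head at (-40, -40) = 200.5 + (+0.010000)·(-90) + (+0.002500)·(-85) = 199.39 m.
That is lower than the 200.5 m at A, so the point is downgradient.

downgradient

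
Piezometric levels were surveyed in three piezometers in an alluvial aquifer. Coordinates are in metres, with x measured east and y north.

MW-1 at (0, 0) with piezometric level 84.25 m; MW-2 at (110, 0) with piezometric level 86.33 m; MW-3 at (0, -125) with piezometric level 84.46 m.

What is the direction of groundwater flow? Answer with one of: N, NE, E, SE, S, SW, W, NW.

W

∂h/∂x = (86.33 − 84.25) / (110 − 0) = +0.01891
∂h/∂y = (84.46 − 84.25) / (-125 − 0) = -0.001680
Flow = −∇h = (-0.01891 east, +0.001680 north), which points west.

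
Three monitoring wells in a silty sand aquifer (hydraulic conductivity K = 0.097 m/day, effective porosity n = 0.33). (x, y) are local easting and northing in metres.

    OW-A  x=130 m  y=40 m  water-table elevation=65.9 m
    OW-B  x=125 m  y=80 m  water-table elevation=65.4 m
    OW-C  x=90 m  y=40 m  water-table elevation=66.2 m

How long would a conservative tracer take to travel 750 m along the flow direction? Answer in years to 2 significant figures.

450 years

With h = a·x + b·y + c and OW-A as origin, the differences give:
  (-5)·a + 40·b = -0.5
  (-40)·a + 0·b = +0.3
Eliminate b (×0 and ×40, subtract): 1600·a = -12.00 → a = ∂h/∂x = -0.007500
Back-substitute: b = ∂h/∂y = -0.01344.
|∇h| = √(-0.007500² + -0.01344²) = 0.01539
Seepage velocity v = K·i/n = 0.097 × 0.01539 / 0.33 = 0.004524 m/day.
t = 750 / 0.004524 = 1.658e+05 days = 454 years.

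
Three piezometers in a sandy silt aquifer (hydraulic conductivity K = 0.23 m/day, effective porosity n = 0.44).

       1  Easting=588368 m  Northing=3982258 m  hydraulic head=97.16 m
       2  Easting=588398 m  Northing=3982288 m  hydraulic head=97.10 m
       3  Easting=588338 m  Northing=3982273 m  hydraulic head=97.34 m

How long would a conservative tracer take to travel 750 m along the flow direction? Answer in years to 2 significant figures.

Differences from 1: to 2 (Δx, Δy, Δh) = (30, 30, -0.06); to 3 = (-30, 15, +0.18).
Determinant of the coordinate differences = 30·15 − (-30)·30 = 1350.
∂h/∂x = [(-0.06)·15 − (+0.18)·30] / 1350 = -0.004667
∂h/∂y = [30·(+0.18) − (-30)·(-0.06)] / 1350 = +0.002667
|∇h| = √(-0.004667² + 0.002667²) = 0.005375
Seepage velocity v = K·i/n = 0.23 × 0.005375 / 0.44 = 0.00281 m/day.
t = 750 / 0.00281 = 2.669e+05 days = 731 years.

730 years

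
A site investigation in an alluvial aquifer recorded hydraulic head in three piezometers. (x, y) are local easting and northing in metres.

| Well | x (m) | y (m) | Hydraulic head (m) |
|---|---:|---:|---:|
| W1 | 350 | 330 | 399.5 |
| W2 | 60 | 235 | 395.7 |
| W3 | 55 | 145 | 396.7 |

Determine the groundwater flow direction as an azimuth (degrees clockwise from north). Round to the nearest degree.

With h = a·x + b·y + c and W1 as origin, the differences give:
  (-290)·a + (-95)·b = -3.8
  (-295)·a + (-185)·b = -2.8
Eliminate b (×(-185) and ×(-95), subtract): 25625·a = 437.00 → a = ∂h/∂x = +0.01705
Back-substitute: b = ∂h/∂y = -0.01206.
Flow direction (−∇h) has components (-0.01705 E, +0.01206 N).
Azimuth = atan2(E, N) = atan2(-0.01705, +0.01206) = 305.3° ≈ 305°.

305°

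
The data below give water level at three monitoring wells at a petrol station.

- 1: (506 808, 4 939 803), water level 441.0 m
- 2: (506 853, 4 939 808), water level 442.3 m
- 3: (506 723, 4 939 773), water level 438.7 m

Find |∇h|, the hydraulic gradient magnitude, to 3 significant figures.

0.0307

Differences from 1: to 2 (Δx, Δy, Δh) = (45, 5, +1.3); to 3 = (-85, -30, -2.3).
Solve a·Δx + b·Δy = Δh: det = 45·(-30) − (-85)·5 = -925.
∂h/∂x = [(+1.3)·(-30) − (-2.3)·5] / -925 = +0.02973
∂h/∂y = [45·(-2.3) − (-85)·(+1.3)] / -925 = -0.007568
|∇h| = √(0.02973² + -0.007568²) = 0.03068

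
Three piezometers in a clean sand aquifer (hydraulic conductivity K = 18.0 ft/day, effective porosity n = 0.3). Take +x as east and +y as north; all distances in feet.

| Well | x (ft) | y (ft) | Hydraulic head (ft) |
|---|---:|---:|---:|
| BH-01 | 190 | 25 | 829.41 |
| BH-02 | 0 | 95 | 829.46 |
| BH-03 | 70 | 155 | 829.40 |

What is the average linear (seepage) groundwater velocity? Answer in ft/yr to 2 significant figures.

14 ft/yr

Taking BH-01 as reference: BH-02−BH-01 = (-190, 70, +0.05); BH-03−BH-01 = (-120, 130, -0.01).
Determinant of the coordinate differences = (-190)·130 − (-120)·70 = -16300.
∂h/∂x = [(+0.05)·130 − (-0.01)·70] / -16300 = -0.0004417
∂h/∂y = [(-190)·(-0.01) − (-120)·(+0.05)] / -16300 = -0.0004847
|∇h| = √(-0.0004417² + -0.0004847²) = 0.0006558
Seepage velocity v = K·i/n = 18.0 × 0.0006558 / 0.3 = 0.03935 ft/day = 14.37 ft/yr.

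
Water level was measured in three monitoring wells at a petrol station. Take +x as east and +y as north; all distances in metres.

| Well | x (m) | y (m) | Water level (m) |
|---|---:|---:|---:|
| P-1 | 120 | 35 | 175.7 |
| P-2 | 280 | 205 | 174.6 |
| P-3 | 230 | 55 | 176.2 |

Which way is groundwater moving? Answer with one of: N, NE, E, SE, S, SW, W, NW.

With h = a·x + b·y + c and P-1 as origin, the differences give:
  160·a + 170·b = -1.1
  110·a + 20·b = +0.5
Eliminate b (×20 and ×170, subtract): -15500·a = -107.00 → a = ∂h/∂x = +0.006903
Back-substitute: b = ∂h/∂y = -0.01297.
Flow = −∇h = (-0.006903 east, +0.01297 north), which points northwest.

NW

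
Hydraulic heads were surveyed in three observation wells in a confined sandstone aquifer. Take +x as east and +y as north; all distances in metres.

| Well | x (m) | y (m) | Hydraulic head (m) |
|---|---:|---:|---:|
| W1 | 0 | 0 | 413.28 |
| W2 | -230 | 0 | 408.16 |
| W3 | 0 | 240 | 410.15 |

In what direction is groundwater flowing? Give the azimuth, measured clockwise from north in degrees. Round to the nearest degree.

300°

∂h/∂x = (408.16 − 413.28) / (-230 − 0) = +0.02226
∂h/∂y = (410.15 − 413.28) / (240 − 0) = -0.01304
Flow direction (−∇h) has components (-0.02226 E, +0.01304 N).
Azimuth = atan2(E, N) = atan2(-0.02226, +0.01304) = 300.4° ≈ 300°.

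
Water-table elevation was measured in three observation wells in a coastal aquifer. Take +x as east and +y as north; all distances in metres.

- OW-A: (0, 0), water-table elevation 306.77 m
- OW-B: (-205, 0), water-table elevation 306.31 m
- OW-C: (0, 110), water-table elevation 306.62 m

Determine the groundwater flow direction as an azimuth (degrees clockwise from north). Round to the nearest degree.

301°

∂h/∂x = (306.31 − 306.77) / (-205 − 0) = +0.002244
∂h/∂y = (306.62 − 306.77) / (110 − 0) = -0.001364
Flow direction (−∇h) has components (-0.002244 E, +0.001364 N).
Azimuth = atan2(E, N) = atan2(-0.002244, +0.001364) = 301.3° ≈ 301°.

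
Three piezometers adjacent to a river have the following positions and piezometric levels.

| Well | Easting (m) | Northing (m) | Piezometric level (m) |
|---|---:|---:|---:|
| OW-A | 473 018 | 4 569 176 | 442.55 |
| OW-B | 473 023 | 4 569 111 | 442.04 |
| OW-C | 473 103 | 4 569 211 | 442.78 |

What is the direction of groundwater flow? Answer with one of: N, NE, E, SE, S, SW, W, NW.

S

Three-point gradient (reference OW-A): Δ to OW-B = (5, -65, -0.51), Δ to OW-C = (85, 35, +0.23).
∂h/∂x = -0.0005088, ∂h/∂y = +0.007807 (det = 5700).
Flow = −∇h = (+0.0005088 east, -0.007807 north), which points south.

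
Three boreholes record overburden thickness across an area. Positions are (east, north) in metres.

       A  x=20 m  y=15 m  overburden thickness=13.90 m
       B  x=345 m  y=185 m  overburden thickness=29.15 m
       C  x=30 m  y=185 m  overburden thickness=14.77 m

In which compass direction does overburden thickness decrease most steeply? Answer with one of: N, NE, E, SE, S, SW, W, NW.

With d = a·x + b·y + c and A as origin, the differences give:
  325·a + 170·b = +15.25
  10·a + 170·b = +0.87
Eliminate b (×170 and ×170, subtract): 53550·a = 2444.600 → a = ∂d/∂x = +0.04565
Back-substitute: b = ∂d/∂y = +0.002432.
Steepest decrease is along −∇f = (-0.04565 E, -0.002432 N) → west.

W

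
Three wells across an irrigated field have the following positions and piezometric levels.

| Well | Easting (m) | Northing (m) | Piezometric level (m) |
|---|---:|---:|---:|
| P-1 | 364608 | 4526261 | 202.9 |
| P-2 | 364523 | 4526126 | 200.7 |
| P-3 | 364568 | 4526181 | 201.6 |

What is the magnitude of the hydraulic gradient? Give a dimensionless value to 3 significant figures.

Taking P-1 as reference: P-2−P-1 = (-85, -135, -2.2); P-3−P-1 = (-40, -80, -1.3).
Solve a·Δx + b·Δy = Δh: det = (-85)·(-80) − (-40)·(-135) = 1400.
∂h/∂x = [(-2.2)·(-80) − (-1.3)·(-135)] / 1400 = +0.0003571
∂h/∂y = [(-85)·(-1.3) − (-40)·(-2.2)] / 1400 = +0.01607
|∇h| = √(0.0003571² + 0.01607²) = 0.01607

0.0161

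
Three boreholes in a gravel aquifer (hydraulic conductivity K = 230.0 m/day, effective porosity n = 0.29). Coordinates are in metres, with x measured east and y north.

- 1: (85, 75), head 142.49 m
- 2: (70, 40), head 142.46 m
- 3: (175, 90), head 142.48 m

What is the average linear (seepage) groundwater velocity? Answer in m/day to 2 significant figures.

With h = a·x + b·y + c and 1 as origin, the differences give:
  (-15)·a + (-35)·b = -0.03
  90·a + 15·b = -0.01
Eliminate b (×15 and ×(-35), subtract): 2925·a = -0.800 → a = ∂h/∂x = -0.0002735
Back-substitute: b = ∂h/∂y = +0.0009744.
|∇h| = √(-0.0002735² + 0.0009744²) = 0.001012
Seepage velocity v = K·i/n = 230.0 × 0.001012 / 0.29 = 0.8026 m/day.

0.80 m/day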